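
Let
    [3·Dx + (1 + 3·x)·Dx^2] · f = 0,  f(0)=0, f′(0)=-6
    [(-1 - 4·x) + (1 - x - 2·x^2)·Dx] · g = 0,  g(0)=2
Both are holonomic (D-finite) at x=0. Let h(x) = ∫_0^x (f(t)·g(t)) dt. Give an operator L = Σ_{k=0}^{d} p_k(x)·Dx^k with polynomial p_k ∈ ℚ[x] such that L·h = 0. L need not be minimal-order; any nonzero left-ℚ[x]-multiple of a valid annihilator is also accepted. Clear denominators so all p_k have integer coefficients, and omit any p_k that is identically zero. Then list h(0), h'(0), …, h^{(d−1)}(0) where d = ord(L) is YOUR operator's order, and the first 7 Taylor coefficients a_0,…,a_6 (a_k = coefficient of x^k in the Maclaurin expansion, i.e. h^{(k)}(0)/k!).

f: a_k = 0, -6, 9, -18, 81/2, -486/5, 243, …
g: a_k = 2, 2, 6, 10, 22, 42, 86, …
h₀=f·g: eliminate ⇒ L₀, order ≤ 2·1.
∫: right-multiply L₀ by Dx.
L = (7 + 24·x)·Dx + (-1 + 17·x + 30·x^2)·Dx^2 + (-1 - 2·x + 5·x^2 + 6·x^3)·Dx^3  (order 3).
h: a_k = 0, 0, -6, 2, -27/2, 39/5, -439/10, …
ICs: h(0) = 0, h′(0) = 0, h′′(0) = -12.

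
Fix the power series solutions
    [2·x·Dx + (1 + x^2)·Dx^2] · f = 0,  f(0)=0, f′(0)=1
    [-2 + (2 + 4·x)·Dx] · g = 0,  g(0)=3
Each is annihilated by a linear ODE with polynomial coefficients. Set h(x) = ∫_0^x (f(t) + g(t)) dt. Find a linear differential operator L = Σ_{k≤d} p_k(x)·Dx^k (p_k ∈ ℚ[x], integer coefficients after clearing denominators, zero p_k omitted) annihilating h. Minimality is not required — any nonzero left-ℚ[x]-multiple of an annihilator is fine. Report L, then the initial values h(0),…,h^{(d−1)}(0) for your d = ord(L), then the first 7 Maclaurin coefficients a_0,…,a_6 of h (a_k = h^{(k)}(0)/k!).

f: a_k = 0, 1, 0, -1/3, 0, 1/5, 0, …
g: a_k = 3, 3, -3/2, 3/2, -15/8, 21/8, -63/16, …
Weyl lclm of L_f,L_g ⇒ L₀ (ord ≤ 3).
h=∫₀ˣh₀: take L = L₀·Dx.
L = (-4 - 20·x + 12·x^2 + 12·x^3)·Dx^2 + (-10 - 16·x - 16·x^2 + 48·x^3 + 42·x^4)·Dx^3 + (-2 + 12·x^2 + 12·x^3 + 14·x^4 + 12·x^5)·Dx^4  (order 4).
h: a_k = 0, 3, 2, -1/2, 7/24, -3/8, 113/240, …
ICs: h(0) = 0, h′(0) = 3, h′′(0) = 4, h′′′(0) = -3.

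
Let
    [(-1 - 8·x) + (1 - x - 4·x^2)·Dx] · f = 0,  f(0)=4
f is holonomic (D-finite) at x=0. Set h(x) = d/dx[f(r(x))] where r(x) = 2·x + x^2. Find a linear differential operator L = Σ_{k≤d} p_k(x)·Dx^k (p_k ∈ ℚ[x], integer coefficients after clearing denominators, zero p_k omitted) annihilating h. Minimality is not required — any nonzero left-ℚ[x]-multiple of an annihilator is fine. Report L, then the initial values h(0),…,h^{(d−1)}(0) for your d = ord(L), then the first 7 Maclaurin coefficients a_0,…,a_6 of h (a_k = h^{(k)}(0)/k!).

L = (21 + 150·x + 987·x^2 + 2192·x^3 + 2148·x^4 + 960·x^5 + 160·x^6) + (-1 - 15·x + 27·x^2 + 345·x^3 + 700·x^4 + 588·x^5 + 224·x^6 + 32·x^7)·Dx  (order 1).
h: a_k = 8, 168, 1104, 9232, 61240, 419736, 2705696, …
ICs: h(0) = 8.

f: a_k = 4, 4, 20, 36, 116, 260, 724, …
Substitute x→r, Dx→(1/r')Dx; clear ⇒ L₀.
h₀' ⇒ L via d/dx closure of L₀.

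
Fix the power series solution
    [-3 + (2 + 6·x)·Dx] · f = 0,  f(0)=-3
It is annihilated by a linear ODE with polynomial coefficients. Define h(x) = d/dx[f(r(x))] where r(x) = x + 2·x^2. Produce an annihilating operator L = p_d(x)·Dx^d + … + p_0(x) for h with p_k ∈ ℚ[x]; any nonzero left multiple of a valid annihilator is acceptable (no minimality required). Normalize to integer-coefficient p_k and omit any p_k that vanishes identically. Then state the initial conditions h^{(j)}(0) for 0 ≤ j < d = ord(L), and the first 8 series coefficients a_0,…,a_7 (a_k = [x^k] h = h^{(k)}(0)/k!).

f: a_k = -3, -9/2, 27/8, -81/16, 1215/128, -5103/256, 45927/1024, -216513/2048, …
L₀ from L_f via x↦r, Dx↦r'^{-1}Dx.
Differentiate: ansatz ord ≤ ord L₀ ⇒ L.
L = 5 + (-2 - 14·x - 36·x^2 - 48·x^3)·Dx  (order 1).
h: a_k = -9/2, -45/4, 405/16, -945/32, -6075/256, 100845/512, -876015/2048, 846855/4096, …
ICs: h(0) = -9/2.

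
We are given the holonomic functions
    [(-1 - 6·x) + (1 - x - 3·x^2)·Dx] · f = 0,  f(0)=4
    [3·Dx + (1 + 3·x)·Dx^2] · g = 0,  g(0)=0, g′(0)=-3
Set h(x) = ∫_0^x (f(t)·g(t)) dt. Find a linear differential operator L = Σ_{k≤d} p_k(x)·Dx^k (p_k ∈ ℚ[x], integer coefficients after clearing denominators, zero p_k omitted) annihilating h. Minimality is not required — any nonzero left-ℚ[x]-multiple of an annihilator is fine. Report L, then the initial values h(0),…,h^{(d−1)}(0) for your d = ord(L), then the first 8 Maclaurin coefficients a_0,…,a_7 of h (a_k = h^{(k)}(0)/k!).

L = (9 + 36·x)·Dx + (-1 + 21·x + 45·x^2)·Dx^2 + (-1 - 2·x + 6·x^2 + 9·x^3)·Dx^3  (order 3).
h: a_k = 0, 0, -6, 2, -33/2, 33/5, -599/10, 1128/35, …
ICs: h(0) = 0, h′(0) = 0, h′′(0) = -12.

f: a_k = 4, 4, 16, 28, 76, 160, 388, 868, …
g: a_k = 0, -3, 9/2, -9, 81/4, -243/5, 243/2, -2187/7, …
f·g: L₀ = L_f ⊗_s L_g, ord ≤ 1·2.
∫: right-multiply L₀ by Dx.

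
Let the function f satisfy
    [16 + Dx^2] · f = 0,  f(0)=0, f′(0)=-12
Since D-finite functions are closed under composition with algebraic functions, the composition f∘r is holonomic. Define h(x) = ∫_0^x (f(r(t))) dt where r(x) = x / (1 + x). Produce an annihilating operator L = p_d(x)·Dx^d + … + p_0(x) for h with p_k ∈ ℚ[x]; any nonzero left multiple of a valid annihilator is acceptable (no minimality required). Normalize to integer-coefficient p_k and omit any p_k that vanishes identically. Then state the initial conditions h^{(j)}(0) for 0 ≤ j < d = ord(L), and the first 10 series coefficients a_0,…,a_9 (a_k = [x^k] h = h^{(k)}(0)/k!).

f: a_k = 0, -12, 0, 32, 0, -128/5, 0, 1024/105, 0, -2048/945, …
L₀ from L_f via x↦r, Dx↦r'^{-1}Dx.
∫: right-multiply L₀ by Dx.
L = 16·Dx + (2 + 6·x + 6·x^2 + 2·x^3)·Dx^2 + (1 + 4·x + 6·x^2 + 4·x^3 + x^4)·Dx^3  (order 3).
h: a_k = 0, 0, -6, 4, 5, -84/5, 386/15, -180/7, 2461/210, 2516/135, …
ICs: h(0) = 0, h′(0) = 0, h′′(0) = -12.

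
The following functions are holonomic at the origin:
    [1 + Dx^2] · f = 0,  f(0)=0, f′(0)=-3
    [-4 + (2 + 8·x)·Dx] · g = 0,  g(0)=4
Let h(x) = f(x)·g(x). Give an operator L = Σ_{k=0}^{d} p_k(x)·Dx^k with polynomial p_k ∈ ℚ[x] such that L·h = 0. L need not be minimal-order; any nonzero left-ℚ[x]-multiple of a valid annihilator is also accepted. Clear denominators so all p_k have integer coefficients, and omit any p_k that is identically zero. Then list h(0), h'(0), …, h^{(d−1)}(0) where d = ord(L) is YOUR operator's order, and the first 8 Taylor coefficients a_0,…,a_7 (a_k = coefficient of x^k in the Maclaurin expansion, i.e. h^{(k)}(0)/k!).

L = (13 + 8·x + 16·x^2) + (-4 - 16·x)·Dx + (1 + 8·x + 16·x^2)·Dx^2  (order 2).
h: a_k = 0, -12, -24, 26, -44, 1159/10, -1641/5, 83009/84, …
ICs: h(0) = 0, h′(0) = -12.

f: a_k = 0, -3, 0, 1/2, 0, -1/40, 0, 1/1680, …
g: a_k = 4, 8, -8, 16, -40, 112, -336, 1056, …
L₀ := L_f ⊗_s L_g (sym. prod.), ord ≤ 2.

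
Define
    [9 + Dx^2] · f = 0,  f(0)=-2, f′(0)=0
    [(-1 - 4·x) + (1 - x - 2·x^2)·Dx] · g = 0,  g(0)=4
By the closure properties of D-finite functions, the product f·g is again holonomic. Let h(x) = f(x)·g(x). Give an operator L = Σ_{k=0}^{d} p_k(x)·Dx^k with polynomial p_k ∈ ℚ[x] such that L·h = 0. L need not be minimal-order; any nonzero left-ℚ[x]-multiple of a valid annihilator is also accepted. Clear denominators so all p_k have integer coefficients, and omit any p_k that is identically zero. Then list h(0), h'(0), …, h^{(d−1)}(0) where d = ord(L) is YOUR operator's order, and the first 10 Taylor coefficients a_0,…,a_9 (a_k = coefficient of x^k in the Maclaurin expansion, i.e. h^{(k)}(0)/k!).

f: a_k = -2, 0, 9, 0, -27/4, 0, 81/40, 0, -729/2240, 0, …
g: a_k = 4, 4, 12, 20, 44, 84, 172, 340, 684, 1364, …
Product ⇒ symmetric product L₀, ord ≤ 2.
L = (-5 + 9·x + 18·x^2) + (2 + 8·x)·Dx + (-1 + x + 2·x^2)·Dx^2  (order 2).
h: a_k = -8, -8, 12, -4, -7, -15, -209/10, -509/10, -52641/560, -109649/560, …
ICs: h(0) = -8, h′(0) = -8.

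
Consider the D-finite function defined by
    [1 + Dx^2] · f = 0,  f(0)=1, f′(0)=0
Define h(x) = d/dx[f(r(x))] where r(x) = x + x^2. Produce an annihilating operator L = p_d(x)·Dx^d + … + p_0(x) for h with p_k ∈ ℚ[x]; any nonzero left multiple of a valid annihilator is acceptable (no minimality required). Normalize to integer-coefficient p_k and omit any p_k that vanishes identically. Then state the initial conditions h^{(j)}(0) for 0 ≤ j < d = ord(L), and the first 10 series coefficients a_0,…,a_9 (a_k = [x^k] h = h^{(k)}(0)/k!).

f: a_k = 1, 0, -1/2, 0, 1/24, 0, -1/720, 0, 1/40320, 0, …
Change of var in L_f (x↦r) gives L₀.
Differentiate: ansatz ord ≤ ord L₀ ⇒ L.
L = (13 + 8·x + 24·x^2 + 32·x^3 + 16·x^4) + (-6 - 12·x)·Dx + (1 + 4·x + 4·x^2)·Dx^2  (order 2).
h: a_k = 0, -1, -3, -11/6, 5/6, 179/120, 133/120, 841/5040, -139/560, -73081/362880, …
ICs: h(0) = 0, h′(0) = -1.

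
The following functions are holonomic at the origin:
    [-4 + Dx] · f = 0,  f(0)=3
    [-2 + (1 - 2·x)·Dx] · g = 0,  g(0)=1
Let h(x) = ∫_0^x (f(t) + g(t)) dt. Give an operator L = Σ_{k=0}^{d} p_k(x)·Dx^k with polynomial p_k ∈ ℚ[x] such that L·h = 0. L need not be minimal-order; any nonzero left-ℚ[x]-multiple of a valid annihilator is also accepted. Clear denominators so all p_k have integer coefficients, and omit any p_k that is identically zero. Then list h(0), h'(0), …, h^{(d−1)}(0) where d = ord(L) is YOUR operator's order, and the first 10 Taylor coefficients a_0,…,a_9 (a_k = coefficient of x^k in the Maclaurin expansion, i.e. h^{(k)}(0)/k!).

f: a_k = 3, 12, 24, 32, 32, 128/5, 256/15, 1024/105, 512/105, 2048/945, …
g: a_k = 1, 2, 4, 8, 16, 32, 64, 128, 256, 512, …
Sum ⇒ L₀ = lclm(L_f,L_g) in ℚ(x)⟨Dx⟩.
Integrate: L := L₀·Dx.
L = 32·x·Dx + (4 - 32·x + 32·x^2)·Dx^2 + (-1 + 6·x - 8·x^2)·Dx^3  (order 3).
h: a_k = 0, 4, 7, 28/3, 10, 48/5, 48/5, 1216/105, 1808/105, 27392/945, …
ICs: h(0) = 0, h′(0) = 4, h′′(0) = 14.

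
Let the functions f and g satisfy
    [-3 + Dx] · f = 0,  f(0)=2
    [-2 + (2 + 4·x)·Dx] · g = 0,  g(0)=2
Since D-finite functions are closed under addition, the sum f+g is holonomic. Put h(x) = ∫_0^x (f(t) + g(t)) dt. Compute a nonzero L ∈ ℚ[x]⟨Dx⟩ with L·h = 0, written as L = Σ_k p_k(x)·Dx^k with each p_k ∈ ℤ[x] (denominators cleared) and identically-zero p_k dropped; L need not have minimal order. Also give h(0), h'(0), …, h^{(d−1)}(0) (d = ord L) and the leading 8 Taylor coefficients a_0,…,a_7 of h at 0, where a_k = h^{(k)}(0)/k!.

f: a_k = 2, 6, 9, 9, 27/4, 81/20, 81/40, 243/280, …
g: a_k = 2, 2, -1, 1, -5/4, 7/4, -21/8, 33/8, …
L₀ := lclm(L_f,L_g); ord L₀ ≤ 1+1.
h=∫h₀ ⇒ L = L₀·Dx.
L = (12 + 18·x)·Dx + (-10 - 36·x - 36·x^2)·Dx^2 + (2 + 10·x + 12·x^2)·Dx^3  (order 3).
h: a_k = 0, 4, 4, 8/3, 5/2, 11/10, 29/30, -3/35, …
ICs: h(0) = 0, h′(0) = 4, h′′(0) = 8.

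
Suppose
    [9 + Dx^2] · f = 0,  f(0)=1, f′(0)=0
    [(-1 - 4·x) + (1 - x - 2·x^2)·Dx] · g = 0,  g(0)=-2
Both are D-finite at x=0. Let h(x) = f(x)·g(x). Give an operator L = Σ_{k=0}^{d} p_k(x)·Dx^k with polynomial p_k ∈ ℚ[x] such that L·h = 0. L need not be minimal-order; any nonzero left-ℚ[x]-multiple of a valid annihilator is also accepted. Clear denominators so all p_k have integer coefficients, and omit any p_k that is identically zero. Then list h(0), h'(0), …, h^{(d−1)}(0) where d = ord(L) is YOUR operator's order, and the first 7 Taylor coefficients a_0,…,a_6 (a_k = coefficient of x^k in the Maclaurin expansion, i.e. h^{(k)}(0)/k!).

L = (-5 + 9·x + 18·x^2) + (2 + 8·x)·Dx + (-1 + x + 2·x^2)·Dx^2  (order 2).
h: a_k = -2, -2, 3, -1, -7/4, -15/4, -209/40, …
ICs: h(0) = -2, h′(0) = -2.

f: a_k = 1, 0, -9/2, 0, 27/8, 0, -81/80, …
g: a_k = -2, -2, -6, -10, -22, -42, -86, …
Sym-product of L_f,L_g gives L₀ (≤ ord 2).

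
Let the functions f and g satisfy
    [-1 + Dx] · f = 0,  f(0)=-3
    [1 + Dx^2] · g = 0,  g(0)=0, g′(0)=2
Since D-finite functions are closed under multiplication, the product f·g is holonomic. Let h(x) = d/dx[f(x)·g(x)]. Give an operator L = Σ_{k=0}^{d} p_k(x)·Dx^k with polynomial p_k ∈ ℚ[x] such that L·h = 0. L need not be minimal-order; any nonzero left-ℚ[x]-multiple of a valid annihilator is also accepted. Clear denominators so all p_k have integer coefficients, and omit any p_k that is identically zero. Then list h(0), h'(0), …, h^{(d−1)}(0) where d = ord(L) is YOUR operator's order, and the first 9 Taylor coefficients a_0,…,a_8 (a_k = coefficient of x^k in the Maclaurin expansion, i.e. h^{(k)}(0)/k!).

f: a_k = -3, -3, -3/2, -1/2, -1/8, -1/40, -1/240, -1/1680, -1/13440, …
g: a_k = 0, 2, 0, -1/3, 0, 1/60, 0, -1/2520, 0, …
h₀=f·g: eliminate ⇒ L₀, order ≤ 1·2.
h=h₀': d/dx-closure on L₀ ⇒ L.
L = 2 - 2·Dx + Dx^2  (order 2).
h: a_k = -6, -12, -6, 0, 1, 2/5, 1/15, 0, -1/420, …
ICs: h(0) = -6, h′(0) = -12.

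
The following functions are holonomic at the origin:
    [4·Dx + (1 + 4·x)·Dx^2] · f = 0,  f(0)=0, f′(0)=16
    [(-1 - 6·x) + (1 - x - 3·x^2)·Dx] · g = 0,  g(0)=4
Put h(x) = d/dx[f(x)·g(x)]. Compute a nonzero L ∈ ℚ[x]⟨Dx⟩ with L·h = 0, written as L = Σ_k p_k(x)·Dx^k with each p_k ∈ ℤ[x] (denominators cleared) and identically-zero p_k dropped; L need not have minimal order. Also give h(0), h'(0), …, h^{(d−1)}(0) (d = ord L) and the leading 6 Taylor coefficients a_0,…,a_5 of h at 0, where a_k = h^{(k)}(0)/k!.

L = (218 + 1080·x + 2592·x^2) + (-1 + 142·x + 1224·x^2 + 2016·x^3)·Dx + (-5 - 39·x - 37·x^2 + 228·x^3 + 288·x^4)·Dx^2  (order 2).
h: a_k = 64, -128, 1408, -8960/3, 59072/3, -276736/5, …
ICs: h(0) = 64, h′(0) = -128.

f: a_k = 0, 16, -32, 256/3, -256, 4096/5, …
g: a_k = 4, 4, 16, 28, 76, 160, …
f·g: L₀ = L_f ⊗_s L_g, ord ≤ 2·1.
Derive L from L₀ (diff closure).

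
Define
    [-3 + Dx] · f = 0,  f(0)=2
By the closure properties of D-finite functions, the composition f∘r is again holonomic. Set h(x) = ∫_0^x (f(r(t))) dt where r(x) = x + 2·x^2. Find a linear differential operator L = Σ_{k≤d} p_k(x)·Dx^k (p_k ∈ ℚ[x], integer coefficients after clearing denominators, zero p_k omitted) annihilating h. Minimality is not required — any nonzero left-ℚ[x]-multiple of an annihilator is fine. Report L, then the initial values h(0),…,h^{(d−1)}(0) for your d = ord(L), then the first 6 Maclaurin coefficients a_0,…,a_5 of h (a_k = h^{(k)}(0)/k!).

f: a_k = 2, 6, 9, 9, 27/4, 81/20, …
Substitute x→r, Dx→(1/r')Dx; clear ⇒ L₀.
Integrate: L := L₀·Dx.
L = (-3 - 12·x)·Dx + Dx^2  (order 2).
h: a_k = 0, 2, 3, 7, 45/4, 387/20, …
ICs: h(0) = 0, h′(0) = 2.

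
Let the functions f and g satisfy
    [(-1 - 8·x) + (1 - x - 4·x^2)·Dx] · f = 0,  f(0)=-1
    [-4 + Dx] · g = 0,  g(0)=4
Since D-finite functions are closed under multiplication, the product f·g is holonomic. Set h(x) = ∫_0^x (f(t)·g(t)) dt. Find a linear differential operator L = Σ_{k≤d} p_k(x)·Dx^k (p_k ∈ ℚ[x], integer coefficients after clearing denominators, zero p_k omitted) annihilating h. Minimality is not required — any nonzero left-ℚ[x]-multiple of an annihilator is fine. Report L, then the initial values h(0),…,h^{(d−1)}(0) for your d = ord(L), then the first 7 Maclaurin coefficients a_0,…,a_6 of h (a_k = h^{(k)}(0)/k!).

L = (5 + 4·x - 16·x^2)·Dx + (-1 + x + 4·x^2)·Dx^2  (order 2).
h: a_k = 0, -4, -10, -68/3, -143/3, -1516/15, -9766/45, …
ICs: h(0) = 0, h′(0) = -4.

f: a_k = -1, -1, -5, -9, -29, -65, -181, …
g: a_k = 4, 16, 32, 128/3, 128/3, 512/15, 1024/45, …
f·g: L₀ = L_f ⊗_s L_g, ord ≤ 1·1.
h=∫₀ˣh₀: take L = L₀·Dx.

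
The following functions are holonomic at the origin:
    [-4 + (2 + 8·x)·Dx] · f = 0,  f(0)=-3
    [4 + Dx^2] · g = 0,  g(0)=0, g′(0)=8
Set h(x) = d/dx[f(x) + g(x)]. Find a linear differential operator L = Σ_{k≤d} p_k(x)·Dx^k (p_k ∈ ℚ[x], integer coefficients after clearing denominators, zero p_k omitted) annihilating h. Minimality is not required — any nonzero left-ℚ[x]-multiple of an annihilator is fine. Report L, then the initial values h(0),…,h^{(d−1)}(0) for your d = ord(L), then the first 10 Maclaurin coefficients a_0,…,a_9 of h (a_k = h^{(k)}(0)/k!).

L = (-32 - 16·x - 32·x^2) + (-4 - 24·x - 48·x^2 - 64·x^3)·Dx + (-8 - 4·x - 8·x^2)·Dx^2 + (-1 - 6·x - 12·x^2 - 16·x^3)·Dx^3  (order 3).
h: a_k = 2, 12, -52, 120, -1244/3, 1512, -249512/45, 20592, -24324284/315, 291720, …
ICs: h(0) = 2, h′(0) = 12, h′′(0) = -104.

f: a_k = -3, -6, 6, -12, 30, -84, 252, -792, 2574, -8580, …
g: a_k = 0, 8, 0, -16/3, 0, 16/15, 0, -32/315, 0, 16/2835, …
Weyl lclm of L_f,L_g ⇒ L₀ (ord ≤ 3).
Differentiate: ansatz ord ≤ ord L₀ ⇒ L.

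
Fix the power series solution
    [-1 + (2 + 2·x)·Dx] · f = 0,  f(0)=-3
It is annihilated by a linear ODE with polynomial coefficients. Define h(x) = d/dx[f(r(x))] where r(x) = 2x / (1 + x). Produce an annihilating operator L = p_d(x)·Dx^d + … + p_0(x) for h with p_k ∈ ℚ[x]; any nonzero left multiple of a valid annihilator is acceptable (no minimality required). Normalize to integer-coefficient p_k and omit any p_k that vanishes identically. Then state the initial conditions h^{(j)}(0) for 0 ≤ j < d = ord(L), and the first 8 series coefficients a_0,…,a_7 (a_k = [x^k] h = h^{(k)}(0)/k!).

L = (-3 - 6·x) + (-1 - 4·x - 3·x^2)·Dx  (order 1).
h: a_k = -3, 9, -45/2, 111/2, -1125/8, 2943/8, -15813/16, 43335/16, …
ICs: h(0) = -3.

f: a_k = -3, -3/2, 3/8, -3/16, 15/128, -21/256, 63/1024, -99/2048, …
Substitute x→r, Dx→(1/r')Dx; clear ⇒ L₀.
Derive L from L₀ (diff closure).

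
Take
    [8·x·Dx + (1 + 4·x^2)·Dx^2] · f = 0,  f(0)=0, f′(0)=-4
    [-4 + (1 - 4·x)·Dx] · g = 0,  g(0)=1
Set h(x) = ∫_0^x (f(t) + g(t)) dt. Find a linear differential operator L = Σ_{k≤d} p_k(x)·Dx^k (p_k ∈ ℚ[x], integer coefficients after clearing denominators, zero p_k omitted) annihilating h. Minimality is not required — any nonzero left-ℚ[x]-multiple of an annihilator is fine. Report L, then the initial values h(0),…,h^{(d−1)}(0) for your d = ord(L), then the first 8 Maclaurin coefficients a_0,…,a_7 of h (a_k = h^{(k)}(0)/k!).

L = (8 - 128·x - 96·x^2)·Dx^2 + (-13 + 8·x - 100·x^2 - 96·x^3)·Dx^3 + (1 - 3·x - 12·x^3 - 16·x^4)·Dx^4  (order 4).
h: a_k = 0, 1, 0, 16/3, 52/3, 256/5, 2528/15, 4096/7, …
ICs: h(0) = 0, h′(0) = 1, h′′(0) = 0, h′′′(0) = 32.

f: a_k = 0, -4, 0, 16/3, 0, -64/5, 0, 256/7, …
g: a_k = 1, 4, 16, 64, 256, 1024, 4096, 16384, …
Weyl lclm of L_f,L_g ⇒ L₀ (ord ≤ 3).
h=∫₀ˣh₀: take L = L₀·Dx.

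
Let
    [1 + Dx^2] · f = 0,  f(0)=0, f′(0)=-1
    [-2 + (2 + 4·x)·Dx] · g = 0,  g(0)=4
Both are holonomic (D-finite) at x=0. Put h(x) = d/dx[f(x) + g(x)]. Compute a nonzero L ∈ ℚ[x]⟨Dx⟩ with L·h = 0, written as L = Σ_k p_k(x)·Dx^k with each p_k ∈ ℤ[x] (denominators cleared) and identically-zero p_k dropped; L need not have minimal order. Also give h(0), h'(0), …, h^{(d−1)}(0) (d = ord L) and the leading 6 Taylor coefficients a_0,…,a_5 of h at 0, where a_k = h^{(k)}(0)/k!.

f: a_k = 0, -1, 0, 1/6, 0, -1/120, …
g: a_k = 4, 4, -2, 2, -5/2, 7/2, …
Sum ⇒ L₀ = lclm(L_f,L_g) in ℚ(x)⟨Dx⟩.
h₀' ⇒ L via d/dx closure of L₀.
L = (-4 - x - x^2) + (-1 - 3·x - 3·x^2 - 2·x^3)·Dx + (-4 - x - x^2)·Dx^2 + (-1 - 3·x - 3·x^2 - 2·x^3)·Dx^3  (order 3).
h: a_k = 3, -4, 13/2, -10, 419/24, -63/2, …
ICs: h(0) = 3, h′(0) = -4, h′′(0) = 13.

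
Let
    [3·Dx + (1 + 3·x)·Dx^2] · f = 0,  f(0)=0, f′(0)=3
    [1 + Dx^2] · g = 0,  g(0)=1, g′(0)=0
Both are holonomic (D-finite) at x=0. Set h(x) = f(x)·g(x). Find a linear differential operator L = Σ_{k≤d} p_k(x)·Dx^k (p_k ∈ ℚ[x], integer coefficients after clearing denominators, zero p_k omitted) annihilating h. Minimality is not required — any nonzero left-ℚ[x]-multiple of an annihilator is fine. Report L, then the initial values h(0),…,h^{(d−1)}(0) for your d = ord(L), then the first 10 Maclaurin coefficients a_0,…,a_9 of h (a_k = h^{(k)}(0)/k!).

f: a_k = 0, 3, -9/2, 9, -81/4, 243/5, -243/2, 2187/7, -6561/8, 2187, …
g: a_k = 1, 0, -1/2, 0, 1/24, 0, -1/720, 0, 1/40320, 0, …
f·g: L₀ = L_f ⊗_s L_g, ord ≤ 2·2.
L = (-203 - 222·x - 189·x^2 + 432·x^3 + 324·x^4) + (-84 - 108·x + 648·x^2 + 648·x^3)·Dx + (-208 - 228·x - 54·x^2 + 864·x^3 + 648·x^4)·Dx^2 + (-84 - 108·x + 648·x^2 + 648·x^3)·Dx^3 + (-5 - 6·x + 135·x^2 + 432·x^3 + 324·x^4)·Dx^4  (order 4).
h: a_k = 0, 3, -9/2, 15/2, -18, 1769/40, -1785/16, 484679/1680, -60817/80, 27320809/13440, …
ICs: h(0) = 0, h′(0) = 3, h′′(0) = -9, h′′′(0) = 45.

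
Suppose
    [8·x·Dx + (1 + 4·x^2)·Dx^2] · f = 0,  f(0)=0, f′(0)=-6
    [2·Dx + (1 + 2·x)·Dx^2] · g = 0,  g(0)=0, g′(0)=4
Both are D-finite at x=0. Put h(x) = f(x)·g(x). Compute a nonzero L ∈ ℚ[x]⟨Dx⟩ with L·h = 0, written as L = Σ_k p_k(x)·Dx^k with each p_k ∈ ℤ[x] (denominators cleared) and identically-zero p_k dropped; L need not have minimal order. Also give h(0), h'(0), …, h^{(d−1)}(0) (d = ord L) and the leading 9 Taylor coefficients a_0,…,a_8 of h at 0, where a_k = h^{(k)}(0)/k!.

f: a_k = 0, -6, 0, 8, 0, -96/5, 0, 384/7, 0, …
g: a_k = 0, 4, -4, 16/3, -8, 64/5, -64/3, 256/7, -64, …
Sym-product of L_f,L_g gives L₀ (≤ ord 4).
L = (192 + 704·x + 2560·x^2 + 9984·x^3 + 15360·x^4 + 13312·x^5 + 4096·x^7)·Dx + (72 + 992·x + 4928·x^2 + 15488·x^3 + 34816·x^4 + 47616·x^5 + 35840·x^6 + 6144·x^7 + 14336·x^8)·Dx^2 + (24 + 256·x + 1536·x^2 + 4992·x^3 + 11520·x^4 + 19968·x^5 + 24576·x^6 + 18432·x^7 + 6144·x^8 + 8192·x^9)·Dx^3 + (5 + 36·x + 148·x^2 + 448·x^3 + 1056·x^4 + 1920·x^5 + 2688·x^6 + 3072·x^7 + 2304·x^8 + 1024·x^9 + 1024·x^10)·Dx^4  (order 4).
h: a_k = 0, 0, -24, 24, 0, 16, -1664/15, 704/5, 0, …
ICs: h(0) = 0, h′(0) = 0, h′′(0) = -48, h′′′(0) = 144.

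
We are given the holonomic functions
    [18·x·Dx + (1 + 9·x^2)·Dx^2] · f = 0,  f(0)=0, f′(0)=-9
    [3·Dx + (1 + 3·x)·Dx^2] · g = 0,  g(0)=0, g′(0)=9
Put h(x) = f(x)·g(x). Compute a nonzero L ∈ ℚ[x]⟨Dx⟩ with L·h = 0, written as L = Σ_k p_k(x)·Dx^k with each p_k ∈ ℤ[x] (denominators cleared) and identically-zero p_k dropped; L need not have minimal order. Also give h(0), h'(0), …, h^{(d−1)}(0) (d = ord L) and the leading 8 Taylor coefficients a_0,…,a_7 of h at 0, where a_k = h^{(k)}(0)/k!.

f: a_k = 0, -9, 0, 27, 0, -729/5, 0, 6561/7, …
g: a_k = 0, 9, -27/2, 27, -243/4, 729/5, -729/2, 6561/7, …
Sym-product of L_f,L_g gives L₀ (≤ ord 4).
L = (648 + 3564·x + 19440·x^2 + 113724·x^3 + 262440·x^4 + 341172·x^5 + 236196·x^7)·Dx + (162 + 3348·x + 24948·x^2 + 117612·x^3 + 396576·x^4 + 813564·x^5 + 918540·x^6 + 236196·x^7 + 826686·x^8)·Dx^2 + (36 + 576·x + 5184·x^2 + 25272·x^3 + 87480·x^4 + 227448·x^5 + 419904·x^6 + 472392·x^7 + 236196·x^8 + 472392·x^9)·Dx^3 + (5 + 54·x + 333·x^2 + 1512·x^3 + 5346·x^4 + 14580·x^5 + 30618·x^6 + 52488·x^7 + 59049·x^8 + 39366·x^9 + 59049·x^10)·Dx^4  (order 4).
h: a_k = 0, 0, -81, 243/2, 0, 729/4, -9477/5, 72171/20, …
ICs: h(0) = 0, h′(0) = 0, h′′(0) = -162, h′′′(0) = 729.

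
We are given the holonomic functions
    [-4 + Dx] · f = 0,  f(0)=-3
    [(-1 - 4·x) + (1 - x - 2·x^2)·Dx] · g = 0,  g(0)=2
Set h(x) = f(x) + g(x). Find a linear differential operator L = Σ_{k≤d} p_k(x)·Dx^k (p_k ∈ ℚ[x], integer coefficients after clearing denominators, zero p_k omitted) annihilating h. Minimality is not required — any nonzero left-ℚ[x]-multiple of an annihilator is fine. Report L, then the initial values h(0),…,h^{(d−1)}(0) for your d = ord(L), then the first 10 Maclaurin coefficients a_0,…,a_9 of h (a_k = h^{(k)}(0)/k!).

L = (8 + 192·x^2 + 128·x^3) + (10 - 44·x - 72·x^2 + 64·x^3 + 64·x^4)·Dx + (-3 + 11·x + 6·x^2 - 24·x^3 - 16·x^4)·Dx^2  (order 2).
h: a_k = -1, -10, -18, -22, -10, 82/5, 1034/15, 16826/105, 35398/105, 642442/945, …
ICs: h(0) = -1, h′(0) = -10.

f: a_k = -3, -12, -24, -32, -32, -128/5, -256/15, -1024/105, -512/105, -2048/945, …
g: a_k = 2, 2, 6, 10, 22, 42, 86, 170, 342, 682, …
h₀=f+g: left-lcm gives L₀, ord ≤ 2.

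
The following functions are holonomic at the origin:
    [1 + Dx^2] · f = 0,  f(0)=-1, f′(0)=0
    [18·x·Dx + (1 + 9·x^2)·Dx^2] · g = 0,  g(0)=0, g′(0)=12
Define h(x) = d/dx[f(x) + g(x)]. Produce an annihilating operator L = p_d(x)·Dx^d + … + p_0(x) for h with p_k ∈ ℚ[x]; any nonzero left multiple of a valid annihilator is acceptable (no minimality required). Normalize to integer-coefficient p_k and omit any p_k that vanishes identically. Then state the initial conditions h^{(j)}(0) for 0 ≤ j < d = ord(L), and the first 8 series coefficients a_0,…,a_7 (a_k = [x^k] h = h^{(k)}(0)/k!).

L = (-1926·x + 17820·x^3 + 1458·x^5) + (-17 + 351·x^2 + 4617·x^4 + 729·x^6)·Dx + (-1926·x + 17820·x^3 + 1458·x^5)·Dx^2 + (-17 + 351·x^2 + 4617·x^4 + 729·x^6)·Dx^3  (order 3).
h: a_k = 12, 1, -108, -1/6, 972, 1/120, -8748, -1/5040, …
ICs: h(0) = 12, h′(0) = 1, h′′(0) = -216.

f: a_k = -1, 0, 1/2, 0, -1/24, 0, 1/720, 0, …
g: a_k = 0, 12, 0, -36, 0, 972/5, 0, -8748/7, …
Sum ⇒ L₀ = lclm(L_f,L_g) in ℚ(x)⟨Dx⟩.
Derive L from L₀ (diff closure).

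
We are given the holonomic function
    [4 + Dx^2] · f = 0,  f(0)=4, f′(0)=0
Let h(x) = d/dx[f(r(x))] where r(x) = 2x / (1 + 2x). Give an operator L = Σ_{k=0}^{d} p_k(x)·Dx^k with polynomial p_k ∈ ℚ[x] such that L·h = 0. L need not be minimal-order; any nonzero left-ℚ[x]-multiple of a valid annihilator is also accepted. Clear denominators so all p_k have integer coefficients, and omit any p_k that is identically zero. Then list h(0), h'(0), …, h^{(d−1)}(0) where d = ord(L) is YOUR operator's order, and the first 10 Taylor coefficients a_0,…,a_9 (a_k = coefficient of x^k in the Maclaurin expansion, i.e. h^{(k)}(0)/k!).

f: a_k = 4, 0, -8, 0, 8/3, 0, -16/45, 0, 8/315, 0, …
Change of var in L_f (x↦r) gives L₀.
Differentiate: ansatz ord ≤ ord L₀ ⇒ L.
L = (40 + 96·x + 96·x^2) + (12 + 72·x + 144·x^2 + 96·x^3)·Dx + (1 + 8·x + 24·x^2 + 32·x^3 + 16·x^4)·Dx^2  (order 2).
h: a_k = 0, -64, 384, -4096/3, 10240/3, -78848/15, -14336/5, 19283968/315, -10584064/35, 3138568192/2835, …
ICs: h(0) = 0, h′(0) = -64.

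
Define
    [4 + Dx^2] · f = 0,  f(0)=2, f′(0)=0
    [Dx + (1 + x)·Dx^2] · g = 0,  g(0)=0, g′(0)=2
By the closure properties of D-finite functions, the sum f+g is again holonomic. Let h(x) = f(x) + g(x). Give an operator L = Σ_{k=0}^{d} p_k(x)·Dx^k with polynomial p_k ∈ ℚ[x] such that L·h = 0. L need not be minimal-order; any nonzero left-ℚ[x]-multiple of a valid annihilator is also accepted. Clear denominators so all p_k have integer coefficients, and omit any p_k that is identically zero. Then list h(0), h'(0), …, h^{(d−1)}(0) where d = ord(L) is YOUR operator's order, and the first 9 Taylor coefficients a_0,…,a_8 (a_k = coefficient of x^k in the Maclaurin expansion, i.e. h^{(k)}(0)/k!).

L = (20 + 16·x + 8·x^2)·Dx + (12 + 28·x + 24·x^2 + 8·x^3)·Dx^2 + (5 + 4·x + 2·x^2)·Dx^3 + (3 + 7·x + 6·x^2 + 2·x^3)·Dx^4  (order 4).
h: a_k = 2, 2, -5, 2/3, 5/6, 2/5, -23/45, 2/7, -299/1260, …
ICs: h(0) = 2, h′(0) = 2, h′′(0) = -10, h′′′(0) = 4.

f: a_k = 2, 0, -4, 0, 4/3, 0, -8/45, 0, 4/315, …
g: a_k = 0, 2, -1, 2/3, -1/2, 2/5, -1/3, 2/7, -1/4, …
L₀ := lclm(L_f,L_g); ord L₀ ≤ 2+2.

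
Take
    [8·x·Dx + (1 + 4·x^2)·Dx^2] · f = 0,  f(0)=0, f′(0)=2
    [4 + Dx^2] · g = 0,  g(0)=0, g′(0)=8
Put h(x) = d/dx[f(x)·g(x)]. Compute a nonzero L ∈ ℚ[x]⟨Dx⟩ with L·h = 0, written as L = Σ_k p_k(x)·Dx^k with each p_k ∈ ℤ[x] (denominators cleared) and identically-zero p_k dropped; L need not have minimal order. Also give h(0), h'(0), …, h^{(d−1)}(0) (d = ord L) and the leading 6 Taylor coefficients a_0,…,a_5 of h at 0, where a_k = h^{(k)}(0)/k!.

L = (880 + 9408·x^2 + 59008·x^4 + 49152·x^6 + 24576·x^8 + 16384·x^10 + 32768·x^12) + (544·x + 9088·x^3 + 35840·x^5 + 40960·x^7 + 40960·x^9 + 32768·x^11)·Dx + (240 + 2720·x^2 + 17088·x^4 + 18944·x^6 + 16384·x^8 + 16384·x^10 + 16384·x^12)·Dx^2 + (136·x + 2272·x^3 + 8960·x^5 + 10240·x^7 + 10240·x^9 + 8192·x^11)·Dx^3 + (5 + 92·x^2 + 584·x^4 + 1664·x^6 + 2560·x^8 + 3072·x^10 + 2048·x^12)·Dx^4  (order 4).
h: a_k = 0, 32, 0, -128, 0, 1216/3, …
ICs: h(0) = 0, h′(0) = 32, h′′(0) = 0, h′′′(0) = -768.

f: a_k = 0, 2, 0, -8/3, 0, 32/5, …
g: a_k = 0, 8, 0, -16/3, 0, 16/15, …
h₀=f·g: eliminate ⇒ L₀, order ≤ 2·2.
Derive L from L₀ (diff closure).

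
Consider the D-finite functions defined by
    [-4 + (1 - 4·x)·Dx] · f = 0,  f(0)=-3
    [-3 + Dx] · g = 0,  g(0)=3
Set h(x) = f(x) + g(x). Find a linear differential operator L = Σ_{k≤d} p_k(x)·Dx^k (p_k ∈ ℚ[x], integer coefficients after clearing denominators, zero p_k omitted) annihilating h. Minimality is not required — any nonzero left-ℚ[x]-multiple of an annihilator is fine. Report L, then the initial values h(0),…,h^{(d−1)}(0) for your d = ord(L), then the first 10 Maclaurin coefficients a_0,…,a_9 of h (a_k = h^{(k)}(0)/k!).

L = (-60 - 144·x) + (23 + 72·x - 144·x^2)·Dx + (-1 - 8·x + 48·x^2)·Dx^2  (order 2).
h: a_k = 0, -3, -69/2, -357/2, -6063/8, -122637/40, -982797/80, -27524391/560, -880801653/4480, -3523214631/4480, …
ICs: h(0) = 0, h′(0) = -3.

f: a_k = -3, -12, -48, -192, -768, -3072, -12288, -49152, -196608, -786432, …
g: a_k = 3, 9, 27/2, 27/2, 81/8, 243/40, 243/80, 729/560, 2187/4480, 729/4480, …
Sum ⇒ L₀ = lclm(L_f,L_g) in ℚ(x)⟨Dx⟩.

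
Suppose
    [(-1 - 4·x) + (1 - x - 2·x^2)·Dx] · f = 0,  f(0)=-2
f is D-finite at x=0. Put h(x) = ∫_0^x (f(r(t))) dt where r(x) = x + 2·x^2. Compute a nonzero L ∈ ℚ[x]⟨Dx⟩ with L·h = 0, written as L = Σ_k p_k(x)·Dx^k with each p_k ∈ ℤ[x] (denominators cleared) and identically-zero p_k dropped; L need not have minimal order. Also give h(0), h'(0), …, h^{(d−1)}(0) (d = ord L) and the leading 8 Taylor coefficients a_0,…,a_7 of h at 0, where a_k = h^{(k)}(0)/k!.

f: a_k = -2, -2, -6, -10, -22, -42, -86, -170, …
L₀ from L_f via x↦r, Dx↦r'^{-1}Dx.
h=∫₀ˣh₀: take L = L₀·Dx.
L = (1 + 8·x + 24·x^2 + 32·x^3)·Dx + (-1 + x + 4·x^2 + 8·x^3 + 8·x^4)·Dx^2  (order 2).
h: a_k = 0, -2, -1, -10/3, -17/2, -106/5, -169/3, -1114/7, …
ICs: h(0) = 0, h′(0) = -2.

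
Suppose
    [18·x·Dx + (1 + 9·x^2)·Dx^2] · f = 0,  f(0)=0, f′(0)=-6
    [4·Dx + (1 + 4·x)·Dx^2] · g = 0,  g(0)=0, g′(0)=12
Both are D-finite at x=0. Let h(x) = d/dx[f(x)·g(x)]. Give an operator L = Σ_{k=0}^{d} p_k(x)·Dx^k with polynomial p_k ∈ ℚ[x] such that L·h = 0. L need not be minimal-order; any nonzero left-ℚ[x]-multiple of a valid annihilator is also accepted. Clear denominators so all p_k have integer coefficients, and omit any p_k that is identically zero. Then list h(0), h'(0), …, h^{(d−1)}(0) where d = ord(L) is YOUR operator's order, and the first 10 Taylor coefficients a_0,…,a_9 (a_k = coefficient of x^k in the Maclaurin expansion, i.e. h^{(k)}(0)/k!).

L = (2448 + 17280·x + 76464·x^2 + 518400·x^3 + 1399680·x^4 + 2426112·x^5 + 1679616·x^7) + (452 + 10800·x + 98028·x^2 + 491184·x^3 + 1840320·x^4 + 4339008·x^5 + 6531840·x^6 + 1259712·x^7 + 5878656·x^8)·Dx + (136 + 1912·x + 18576·x^2 + 103608·x^3 + 389448·x^4 + 1100304·x^5 + 2239488·x^6 + 3277584·x^7 + 1259712·x^8 + 3359232·x^9)·Dx^2 + (13 + 176·x + 1234·x^2 + 6048·x^3 + 22833·x^4 + 68688·x^5 + 154224·x^6 + 279936·x^7 + 399492·x^8 + 209952·x^9 + 419904·x^10)·Dx^3  (order 3).
h: a_k = 0, -144, 432, -672, 3600, -111024/5, 390768/5, -1191744/5, 35991216/35, -164539888/35, …
ICs: h(0) = 0, h′(0) = -144, h′′(0) = 864.

f: a_k = 0, -6, 0, 18, 0, -486/5, 0, 4374/7, 0, -4374, …
g: a_k = 0, 12, -24, 64, -192, 3072/5, -2048, 49152/7, -24576, 262144/3, …
h₀=f·g: eliminate ⇒ L₀, order ≤ 2·2.
h=h₀': d/dx-closure on L₀ ⇒ L.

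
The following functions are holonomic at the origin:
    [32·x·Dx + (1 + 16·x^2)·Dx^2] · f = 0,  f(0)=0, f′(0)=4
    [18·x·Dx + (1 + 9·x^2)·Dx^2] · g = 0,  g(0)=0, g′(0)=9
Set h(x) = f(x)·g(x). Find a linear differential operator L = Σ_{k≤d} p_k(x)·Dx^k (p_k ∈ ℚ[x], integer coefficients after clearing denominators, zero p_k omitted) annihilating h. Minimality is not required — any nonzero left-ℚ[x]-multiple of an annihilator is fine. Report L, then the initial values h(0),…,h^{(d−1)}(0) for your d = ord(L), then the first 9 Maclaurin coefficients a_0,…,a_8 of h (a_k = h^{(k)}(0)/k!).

f: a_k = 0, 4, 0, -64/3, 0, 1024/5, 0, -16384/7, 0, …
g: a_k = 0, 9, 0, -27, 0, 729/5, 0, -6561/7, 0, …
L₀ := L_f ⊗_s L_g (sym. prod.), ord ≤ 4.
L = (-3456·x - 144000·x^3 - 1327104·x^5 + 4147200·x^7 + 71663616·x^9)·Dx + (-100 - 11532·x^2 - 259200·x^4 - 1161216·x^6 + 14515200·x^8 + 107495424·x^10)·Dx^2 + (-200·x - 7880·x^3 - 86400·x^5 + 194112·x^7 + 8294400·x^9 + 35831808·x^11)·Dx^3 + (-1 - 50·x^2 - 769·x^4 + 110736·x^8 + 1036800·x^10 + 2985984·x^12)·Dx^4  (order 4).
h: a_k = 0, 0, 36, 0, -300, 0, 15012/5, 0, -234180/7, …
ICs: h(0) = 0, h′(0) = 0, h′′(0) = 72, h′′′(0) = 0.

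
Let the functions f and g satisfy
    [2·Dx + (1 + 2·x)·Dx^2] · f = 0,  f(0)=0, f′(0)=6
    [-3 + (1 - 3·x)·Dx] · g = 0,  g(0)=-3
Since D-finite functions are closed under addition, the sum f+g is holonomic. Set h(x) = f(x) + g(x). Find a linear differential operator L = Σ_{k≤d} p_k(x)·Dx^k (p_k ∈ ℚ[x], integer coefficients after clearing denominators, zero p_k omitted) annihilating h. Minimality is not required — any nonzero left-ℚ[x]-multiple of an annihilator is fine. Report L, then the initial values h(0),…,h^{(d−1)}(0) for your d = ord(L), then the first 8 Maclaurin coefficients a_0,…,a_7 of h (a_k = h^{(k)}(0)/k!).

L = (-78 - 36·x)·Dx + (-23 - 132·x - 72·x^2)·Dx^2 + (4 - x - 27·x^2 - 18·x^3)·Dx^3  (order 3).
h: a_k = -3, -3, -33, -73, -255, -3549/5, -2219, -45543/7, …
ICs: h(0) = -3, h′(0) = -3, h′′(0) = -66.

f: a_k = 0, 6, -6, 8, -12, 96/5, -32, 384/7, …
g: a_k = -3, -9, -27, -81, -243, -729, -2187, -6561, …
f+g: L₀ = lclm(L_f,L_g), ord ≤ 2+1.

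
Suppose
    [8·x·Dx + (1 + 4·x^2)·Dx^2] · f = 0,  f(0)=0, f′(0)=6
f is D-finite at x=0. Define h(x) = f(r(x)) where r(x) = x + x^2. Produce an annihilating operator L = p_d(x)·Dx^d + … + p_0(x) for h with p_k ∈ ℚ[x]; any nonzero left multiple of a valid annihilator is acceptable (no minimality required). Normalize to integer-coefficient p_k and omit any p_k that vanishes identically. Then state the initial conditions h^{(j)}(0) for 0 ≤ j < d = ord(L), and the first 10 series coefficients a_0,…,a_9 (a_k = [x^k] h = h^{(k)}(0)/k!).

L = (-2 + 8·x + 32·x^2 + 48·x^3 + 24·x^4)·Dx + (1 + 2·x + 4·x^2 + 16·x^3 + 20·x^4 + 8·x^5)·Dx^2  (order 2).
h: a_k = 0, 6, 6, -8, -24, -24/5, 88, 960/7, -192, -2656/3, …
ICs: h(0) = 0, h′(0) = 6.

f: a_k = 0, 6, 0, -8, 0, 96/5, 0, -384/7, 0, 512/3, …
L₀ from L_f via x↦r, Dx↦r'^{-1}Dx.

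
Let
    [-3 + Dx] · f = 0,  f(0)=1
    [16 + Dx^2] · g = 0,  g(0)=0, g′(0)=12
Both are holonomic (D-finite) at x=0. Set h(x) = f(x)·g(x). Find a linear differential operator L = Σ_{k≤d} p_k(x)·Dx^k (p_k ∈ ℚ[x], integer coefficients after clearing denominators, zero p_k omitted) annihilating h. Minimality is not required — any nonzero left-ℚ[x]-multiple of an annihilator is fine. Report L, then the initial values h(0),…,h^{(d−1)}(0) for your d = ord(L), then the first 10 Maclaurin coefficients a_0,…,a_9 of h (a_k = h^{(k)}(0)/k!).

f: a_k = 1, 3, 9/2, 9/2, 27/8, 81/40, 81/80, 243/560, 729/4480, 243/4480, …
g: a_k = 0, 12, 0, -32, 0, 128/5, 0, -1024/105, 0, 2048/945, …
L₀ := L_f ⊗_s L_g (sym. prod.), ord ≤ 2.
L = 25 - 6·Dx + Dx^2  (order 2).
h: a_k = 0, 12, 36, 22, -42, -779/10, -429/10, 4031/420, 527/20, 430441/30240, …
ICs: h(0) = 0, h′(0) = 12.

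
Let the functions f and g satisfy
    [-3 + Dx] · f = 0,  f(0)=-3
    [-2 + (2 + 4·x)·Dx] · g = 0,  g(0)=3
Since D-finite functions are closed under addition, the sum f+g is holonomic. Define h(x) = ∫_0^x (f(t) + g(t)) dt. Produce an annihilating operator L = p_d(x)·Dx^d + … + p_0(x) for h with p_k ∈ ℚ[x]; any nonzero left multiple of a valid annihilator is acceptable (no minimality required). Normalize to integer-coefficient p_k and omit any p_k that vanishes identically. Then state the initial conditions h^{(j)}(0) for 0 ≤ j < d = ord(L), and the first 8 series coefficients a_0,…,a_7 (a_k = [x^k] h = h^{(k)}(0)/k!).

L = (12 + 18·x)·Dx + (-10 - 36·x - 36·x^2)·Dx^2 + (2 + 10·x + 12·x^2)·Dx^3  (order 3).
h: a_k = 0, 0, -3, -5, -3, -12/5, -23/40, -279/280, …
ICs: h(0) = 0, h′(0) = 0, h′′(0) = -6.

f: a_k = -3, -9, -27/2, -27/2, -81/8, -243/40, -243/80, -729/560, …
g: a_k = 3, 3, -3/2, 3/2, -15/8, 21/8, -63/16, 99/16, …
L₀ := lclm(L_f,L_g); ord L₀ ≤ 1+1.
h=∫₀ˣh₀: take L = L₀·Dx.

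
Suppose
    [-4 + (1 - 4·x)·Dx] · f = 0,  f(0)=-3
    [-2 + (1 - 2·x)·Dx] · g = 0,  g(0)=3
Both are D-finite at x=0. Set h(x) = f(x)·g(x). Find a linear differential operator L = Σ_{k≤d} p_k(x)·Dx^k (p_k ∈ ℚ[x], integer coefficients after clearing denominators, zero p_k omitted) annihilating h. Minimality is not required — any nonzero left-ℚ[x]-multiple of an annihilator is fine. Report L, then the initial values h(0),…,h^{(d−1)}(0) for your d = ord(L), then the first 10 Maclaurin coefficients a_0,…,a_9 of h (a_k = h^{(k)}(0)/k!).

L = (-6 + 16·x) + (1 - 6·x + 8·x^2)·Dx  (order 1).
h: a_k = -9, -54, -252, -1080, -4464, -18144, -73152, -293760, -1177344, -4713984, …
ICs: h(0) = -9.

f: a_k = -3, -12, -48, -192, -768, -3072, -12288, -49152, -196608, -786432, …
g: a_k = 3, 6, 12, 24, 48, 96, 192, 384, 768, 1536, …
h₀=f·g: eliminate ⇒ L₀, order ≤ 1·1.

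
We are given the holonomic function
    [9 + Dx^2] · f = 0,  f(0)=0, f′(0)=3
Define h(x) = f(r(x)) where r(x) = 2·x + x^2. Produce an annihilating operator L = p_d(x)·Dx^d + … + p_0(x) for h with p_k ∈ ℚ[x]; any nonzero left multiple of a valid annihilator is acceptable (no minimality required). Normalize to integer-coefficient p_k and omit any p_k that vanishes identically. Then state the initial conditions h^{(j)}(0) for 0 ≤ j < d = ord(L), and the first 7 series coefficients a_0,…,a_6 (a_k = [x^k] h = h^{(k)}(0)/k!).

f: a_k = 0, 3, 0, -9/2, 0, 81/40, 0, …
L₀ from L_f via x↦r, Dx↦r'^{-1}Dx.
L = (36 + 108·x + 108·x^2 + 36·x^3) - Dx + (1 + x)·Dx^2  (order 2).
h: a_k = 0, 6, 3, -36, -54, 189/5, 315/2, …
ICs: h(0) = 0, h′(0) = 6.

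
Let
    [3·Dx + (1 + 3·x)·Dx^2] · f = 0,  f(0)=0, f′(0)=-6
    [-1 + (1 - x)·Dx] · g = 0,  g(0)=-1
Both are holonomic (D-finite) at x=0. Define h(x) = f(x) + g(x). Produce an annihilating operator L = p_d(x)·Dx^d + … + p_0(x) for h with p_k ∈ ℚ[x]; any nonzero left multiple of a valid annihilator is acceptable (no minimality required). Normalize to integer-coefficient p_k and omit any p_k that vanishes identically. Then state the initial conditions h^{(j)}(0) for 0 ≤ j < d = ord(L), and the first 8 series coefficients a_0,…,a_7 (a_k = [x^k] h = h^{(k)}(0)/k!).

L = (-54 - 18·x)·Dx + (12 - 72·x - 36·x^2)·Dx^2 + (5 + 13·x - 9·x^2 - 9·x^3)·Dx^3  (order 3).
h: a_k = -1, -7, 8, -19, 79/2, -491/5, 242, -4381/7, …
ICs: h(0) = -1, h′(0) = -7, h′′(0) = 16.

f: a_k = 0, -6, 9, -18, 81/2, -486/5, 243, -4374/7, …
g: a_k = -1, -1, -1, -1, -1, -1, -1, -1, …
L₀ := lclm(L_f,L_g); ord L₀ ≤ 2+1.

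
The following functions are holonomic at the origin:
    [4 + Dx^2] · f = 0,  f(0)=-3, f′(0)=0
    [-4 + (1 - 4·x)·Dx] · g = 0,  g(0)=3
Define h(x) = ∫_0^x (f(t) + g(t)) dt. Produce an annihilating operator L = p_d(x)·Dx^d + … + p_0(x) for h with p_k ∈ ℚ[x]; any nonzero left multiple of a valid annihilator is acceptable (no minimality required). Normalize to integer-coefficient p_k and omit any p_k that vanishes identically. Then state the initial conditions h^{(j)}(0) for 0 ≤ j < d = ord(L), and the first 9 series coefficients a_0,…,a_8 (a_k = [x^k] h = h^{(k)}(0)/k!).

L = (-400 + 128·x - 256·x^2)·Dx + (36 - 176·x + 192·x^2 - 256·x^3)·Dx^2 + (-100 + 32·x - 64·x^2)·Dx^3 + (9 - 44·x + 48·x^2 - 64·x^3)·Dx^4  (order 4).
h: a_k = 0, 0, 6, 18, 48, 766/5, 512, 26332/15, 6144, …
ICs: h(0) = 0, h′(0) = 0, h′′(0) = 12, h′′′(0) = 108.

f: a_k = -3, 0, 6, 0, -2, 0, 4/15, 0, -2/105, …
g: a_k = 3, 12, 48, 192, 768, 3072, 12288, 49152, 196608, …
L₀ := lclm(L_f,L_g); ord L₀ ≤ 2+1.
Integrate: L := L₀·Dx.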